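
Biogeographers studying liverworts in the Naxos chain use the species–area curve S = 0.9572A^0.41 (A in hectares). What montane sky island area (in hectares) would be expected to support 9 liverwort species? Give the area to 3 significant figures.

9 = 0.9572 × A^0.41  ⇒  A^0.41 = 9/0.9572 = 9.402
ln A = ln(9.402) / 0.41 = 2.2410 / 0.41 = 5.4658
A = e^5.4658 ≈ 236.5 hectares

236 hectares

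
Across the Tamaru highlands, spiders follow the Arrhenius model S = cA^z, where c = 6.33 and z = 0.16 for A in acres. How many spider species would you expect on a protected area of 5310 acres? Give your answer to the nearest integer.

S = 6.33 × 5310^0.16 = 6.33 × 3.945 ≈ 24.97

25 species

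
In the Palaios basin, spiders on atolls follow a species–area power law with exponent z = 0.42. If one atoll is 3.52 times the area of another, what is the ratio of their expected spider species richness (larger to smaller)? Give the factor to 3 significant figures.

1.70

S₂/S₁ = (A₂/A₁)^z = 3.52^0.42
ln(S₂/S₁) = 0.42 × ln 3.52 = 0.42 × 1.2585 = 0.5286
S₂/S₁ = e^0.5286 ≈ 1.696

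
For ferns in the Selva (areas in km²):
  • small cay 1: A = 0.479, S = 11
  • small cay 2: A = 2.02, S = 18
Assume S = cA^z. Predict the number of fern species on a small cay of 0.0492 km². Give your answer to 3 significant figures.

z = ln(18/11) / ln(2.02/0.479) = 0.4925 / 1.4392 = 0.3422
c = 11 / 0.479^0.3422 = 11 / 0.7773 = 14.15
S₃ = 14.15 × 0.0492^0.3422 = 14.15 × 0.3568 ≈ 5.049

5.05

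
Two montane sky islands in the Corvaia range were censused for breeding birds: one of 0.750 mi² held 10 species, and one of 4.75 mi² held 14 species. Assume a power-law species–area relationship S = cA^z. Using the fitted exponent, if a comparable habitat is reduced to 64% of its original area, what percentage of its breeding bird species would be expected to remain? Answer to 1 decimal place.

92.2%

z = ln(14/10) / ln(4.75/0.75) = 0.3365 / 1.8458 = 0.1823
S_new/S_old = (A_new/A_old)^z = 0.64^0.1823 = exp(0.1823 × -0.4463) = 0.9219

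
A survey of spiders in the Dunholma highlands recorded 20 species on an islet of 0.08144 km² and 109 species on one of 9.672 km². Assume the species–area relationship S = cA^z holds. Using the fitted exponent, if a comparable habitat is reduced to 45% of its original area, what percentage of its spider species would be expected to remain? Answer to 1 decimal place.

z = ln(109/20) / ln(9.672/0.08144) = 1.6956 / 4.7771 = 0.3549
S_new/S_old = (A_new/A_old)^z = 0.45^0.3549 = exp(0.3549 × -0.7985) = 0.7532

75.3%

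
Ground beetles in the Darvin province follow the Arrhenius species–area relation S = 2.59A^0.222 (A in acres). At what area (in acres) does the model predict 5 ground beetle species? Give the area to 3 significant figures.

5 = 2.59 × A^0.222  ⇒  A^0.222 = 5/2.59 = 1.931
ln A = ln(1.931) / 0.222 = 0.6578 / 0.222 = 2.9630
A = e^2.9630 ≈ 19.36 acres

19.4 acres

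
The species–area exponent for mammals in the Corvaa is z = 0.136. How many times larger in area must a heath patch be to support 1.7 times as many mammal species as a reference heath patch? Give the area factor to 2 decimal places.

(A₂/A₁)^0.136 = 1.7, so A₂/A₁ = 1.7^(1/0.136) = 1.7^7.353
ln(A₂/A₁) = ln 1.7 / 0.136 = 0.5306 / 0.136 = 3.9017
A₂/A₁ = e^3.9017 ≈ 49.49

49.49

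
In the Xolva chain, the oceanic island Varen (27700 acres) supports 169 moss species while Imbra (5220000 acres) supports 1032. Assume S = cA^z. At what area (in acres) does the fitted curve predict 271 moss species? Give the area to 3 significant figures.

z = ln(1032/169) / ln(5220000/27700) = 1.8094 / 5.2388 = 0.3454
c = 169 / 27700^0.3454 = 169 / 34.22 = 4.938
A = (271/4.938)^(1/0.3454) ⇒ ln A = ln(54.88)/0.3454 = 11.5965
A = e^11.5965 ≈ 108712 acres

109000 acres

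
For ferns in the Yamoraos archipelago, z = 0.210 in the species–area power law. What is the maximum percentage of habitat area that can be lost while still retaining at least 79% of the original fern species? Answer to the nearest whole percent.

Need (A_new/A_old)^0.21 = 0.79, so A_new/A_old = 0.79^(1/0.21) = 0.79^4.762
ln(A_new/A_old) = ln 0.79 / 0.21 = -0.2357 / 0.21 = -1.1225
A_new/A_old = e^-1.1225 ≈ 0.3255
Fraction that can be lost = 1 − 0.3255 = 0.6745

67%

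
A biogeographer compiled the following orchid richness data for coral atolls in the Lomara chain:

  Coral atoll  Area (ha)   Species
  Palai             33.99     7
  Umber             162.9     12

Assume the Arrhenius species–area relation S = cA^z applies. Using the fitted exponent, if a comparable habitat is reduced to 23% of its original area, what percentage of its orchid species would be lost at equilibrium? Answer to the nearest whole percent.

z = ln(12/7) / ln(162.9/33.99) = 0.5390 / 1.5671 = 0.3440
S_new/S_old = (A_new/A_old)^z = 0.23^0.3440 = exp(0.3440 × -1.4697) = 0.6032
Fraction lost = 1 − 0.6032 = 0.3968

40%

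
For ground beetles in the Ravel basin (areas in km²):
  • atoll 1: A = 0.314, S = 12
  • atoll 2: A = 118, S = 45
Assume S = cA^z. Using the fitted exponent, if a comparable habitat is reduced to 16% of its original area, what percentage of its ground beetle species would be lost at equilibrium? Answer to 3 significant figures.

z = ln(45/12) / ln(118/0.314) = 1.3218 / 5.9290 = 0.2229
S_new/S_old = (A_new/A_old)^z = 0.16^0.2229 = exp(0.2229 × -1.8326) = 0.6646
Fraction lost = 1 − 0.6646 = 0.3354

33.5%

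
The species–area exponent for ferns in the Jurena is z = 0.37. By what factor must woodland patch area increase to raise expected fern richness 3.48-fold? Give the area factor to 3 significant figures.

(A₂/A₁)^0.37 = 3.48, so A₂/A₁ = 3.48^(1/0.37) = 3.48^2.703
ln(A₂/A₁) = ln 3.48 / 0.37 = 1.2470 / 0.37 = 3.3704
A₂/A₁ = e^3.3704 ≈ 29.09

29.1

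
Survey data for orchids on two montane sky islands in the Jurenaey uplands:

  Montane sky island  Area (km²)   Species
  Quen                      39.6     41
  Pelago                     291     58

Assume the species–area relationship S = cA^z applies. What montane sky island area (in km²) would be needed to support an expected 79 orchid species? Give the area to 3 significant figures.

1720 km²

z = ln(58/41) / ln(291/39.6) = 0.3469 / 1.9945 = 0.1739
c = 41 / 39.6^0.1739 = 41 / 1.896 = 21.62
A = (79/21.62)^(1/0.1739) ⇒ ln A = ln(3.653)/0.1739 = 7.4501
A = e^7.4501 ≈ 1720 km²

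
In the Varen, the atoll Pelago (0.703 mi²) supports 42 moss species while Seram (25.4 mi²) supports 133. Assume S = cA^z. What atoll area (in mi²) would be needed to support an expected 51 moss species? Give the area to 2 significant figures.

z = ln(133/42) / ln(25.4/0.703) = 1.1527 / 3.5871 = 0.3213
c = 42 / 0.703^0.3213 = 42 / 0.8929 = 47.04
A = (51/47.04)^(1/0.3213) ⇒ ln A = ln(1.084)/0.3213 = 0.2518
A = e^0.2518 ≈ 1.286 mi²

1.3 mi²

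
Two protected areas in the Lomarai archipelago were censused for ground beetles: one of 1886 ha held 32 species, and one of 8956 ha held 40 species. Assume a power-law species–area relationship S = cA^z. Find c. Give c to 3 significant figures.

10.9

z = ln(S₂/S₁) / ln(A₂/A₁) = ln(40/32) / ln(8956/1886) = 0.2231 / 1.5579 = 0.1432
c = S₁ / A₁^z = 32 / 1886^0.1432 = 32 / 2.946 = 10.86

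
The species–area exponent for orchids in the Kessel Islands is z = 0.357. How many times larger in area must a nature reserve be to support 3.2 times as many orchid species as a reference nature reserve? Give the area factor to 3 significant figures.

26.0

(A₂/A₁)^0.357 = 3.2, so A₂/A₁ = 3.2^(1/0.357) = 3.2^2.801
ln(A₂/A₁) = ln 3.2 / 0.357 = 1.1632 / 0.357 = 3.2581
A₂/A₁ = e^3.2581 ≈ 26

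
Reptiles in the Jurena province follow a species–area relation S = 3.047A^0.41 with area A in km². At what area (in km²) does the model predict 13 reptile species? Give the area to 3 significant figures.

13 = 3.047 × A^0.41  ⇒  A^0.41 = 13/3.047 = 4.266
ln A = ln(4.266) / 0.41 = 1.4508 / 0.41 = 3.5385
A = e^3.5385 ≈ 34.42 km²

34.4 km²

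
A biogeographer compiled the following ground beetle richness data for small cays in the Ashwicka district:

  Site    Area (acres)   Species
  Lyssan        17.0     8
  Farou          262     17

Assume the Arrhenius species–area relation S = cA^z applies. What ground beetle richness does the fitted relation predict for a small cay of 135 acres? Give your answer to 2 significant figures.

z = ln(17/8) / ln(262/17) = 0.7538 / 2.7351 = 0.2756
c = 8 / 17^0.2756 = 8 / 2.183 = 3.664
S₃ = 3.664 × 135^0.2756 = 3.664 × 3.865 ≈ 14.16

14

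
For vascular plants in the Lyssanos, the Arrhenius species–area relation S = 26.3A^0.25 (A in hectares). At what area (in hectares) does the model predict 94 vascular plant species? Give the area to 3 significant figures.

163 hectares

94 = 26.3 × A^0.25  ⇒  A^0.25 = 94/26.3 = 3.574
ln A = ln(3.574) / 0.25 = 1.2737 / 0.25 = 5.0949
A = e^5.0949 ≈ 163.2 hectares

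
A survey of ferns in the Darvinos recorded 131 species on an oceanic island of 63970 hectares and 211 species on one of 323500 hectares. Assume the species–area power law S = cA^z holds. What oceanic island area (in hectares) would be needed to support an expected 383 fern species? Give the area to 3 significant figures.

2460000 hectares

z = ln(211/131) / ln(323500/63970) = 0.4767 / 1.6208 = 0.2941
c = 131 / 63970^0.2941 = 131 / 25.91 = 5.057
A = (383/5.057)^(1/0.2941) ⇒ ln A = ln(75.74)/0.2941 = 14.7141
A = e^14.7141 ≈ 2456206 hectares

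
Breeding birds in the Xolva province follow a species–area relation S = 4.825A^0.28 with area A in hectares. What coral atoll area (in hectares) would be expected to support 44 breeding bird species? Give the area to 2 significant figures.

44 = 4.825 × A^0.28  ⇒  A^0.28 = 44/4.825 = 9.119
ln A = ln(9.119) / 0.28 = 2.2104 / 0.28 = 7.8942
A = e^7.8942 ≈ 2682 hectares

2700 hectares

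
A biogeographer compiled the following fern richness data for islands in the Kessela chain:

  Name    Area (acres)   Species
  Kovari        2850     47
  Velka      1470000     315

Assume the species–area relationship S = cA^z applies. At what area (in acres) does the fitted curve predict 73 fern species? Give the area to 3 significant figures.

z = ln(315/47) / ln(1470000/2850) = 1.9024 / 6.2457 = 0.3046
c = 47 / 2850^0.3046 = 47 / 11.28 = 4.166
A = (73/4.166)^(1/0.3046) ⇒ ln A = ln(17.52)/0.3046 = 9.4006
A = e^9.4006 ≈ 12096 acres

12100 acres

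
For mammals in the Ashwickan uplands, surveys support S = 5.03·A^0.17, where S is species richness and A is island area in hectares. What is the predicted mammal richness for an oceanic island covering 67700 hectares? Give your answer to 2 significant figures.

33

S = 5.03 × 67700^0.17
ln S = ln 5.03 + 0.17 × ln 67700 = 1.6154 + 0.17 × 11.1228 = 3.5063
S = e^3.5063 ≈ 33.32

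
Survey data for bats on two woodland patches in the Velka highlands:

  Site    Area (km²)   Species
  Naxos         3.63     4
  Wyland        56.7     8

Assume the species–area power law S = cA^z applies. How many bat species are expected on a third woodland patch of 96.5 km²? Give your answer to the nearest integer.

9

z = ln(8/4) / ln(56.7/3.63) = 0.6931 / 2.7485 = 0.2522
c = 4 / 3.63^0.2522 = 4 / 1.384 = 2.89
S₃ = 2.89 × 96.5^0.2522 = 2.89 × 3.166 ≈ 9.148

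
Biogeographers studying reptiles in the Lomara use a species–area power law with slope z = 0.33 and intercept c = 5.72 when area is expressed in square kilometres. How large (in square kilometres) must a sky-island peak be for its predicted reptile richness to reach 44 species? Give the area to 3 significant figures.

484 square kilometres

44 = 5.72 × A^0.33  ⇒  A^0.33 = 44/5.72 = 7.692
ln A = ln(7.692) / 0.33 = 2.0402 / 0.33 = 6.1825
A = e^6.1825 ≈ 484.2 square kilometres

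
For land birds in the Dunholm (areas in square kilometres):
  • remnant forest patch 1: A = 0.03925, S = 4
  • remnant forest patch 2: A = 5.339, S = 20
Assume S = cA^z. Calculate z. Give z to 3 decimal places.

Taking logs: ln S = ln c + z ln A, so z = (ln S₂ − ln S₁)/(ln A₂ − ln A₁).
z = ln(20/4) / ln(5.339/0.03925) = ln(5) / ln(136) = 1.6094 / 4.9128 = 0.3276

0.328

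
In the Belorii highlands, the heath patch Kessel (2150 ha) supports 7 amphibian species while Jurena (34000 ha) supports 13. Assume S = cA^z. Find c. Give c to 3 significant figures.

1.25

z = ln(S₂/S₁) / ln(A₂/A₁) = ln(13/7) / ln(34000/2150) = 0.6190 / 2.7609 = 0.2242
c = S₁ / A₁^z = 7 / 2150^0.2242 = 7 / 5.587 = 1.253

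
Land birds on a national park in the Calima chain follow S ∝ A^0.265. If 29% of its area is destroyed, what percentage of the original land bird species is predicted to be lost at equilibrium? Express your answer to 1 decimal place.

8.7%

S_new/S_old = (A_new/A_old)^z = 0.71^0.265
= exp(0.265 × ln 0.71) = exp(0.265 × -0.3425) = exp(-0.0908) ≈ 0.9132
Fraction lost = 1 − 0.9132 = 0.08676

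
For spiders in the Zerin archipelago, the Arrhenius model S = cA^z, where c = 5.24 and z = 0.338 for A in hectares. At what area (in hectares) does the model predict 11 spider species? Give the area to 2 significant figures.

11 = 5.24 × A^0.338  ⇒  A^0.338 = 11/5.24 = 2.099
ln A = ln(2.099) / 0.338 = 0.7416 / 0.338 = 2.1940
A = e^2.1940 ≈ 8.971 hectares

9.0 hectares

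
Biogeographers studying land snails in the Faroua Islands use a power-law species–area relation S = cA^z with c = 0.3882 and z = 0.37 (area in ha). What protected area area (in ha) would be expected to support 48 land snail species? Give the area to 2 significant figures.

450000 ha

48 = 0.3882 × A^0.37  ⇒  A^0.37 = 48/0.3882 = 123.6
ln A = ln(123.6) / 0.37 = 4.8174 / 0.37 = 13.0201
A = e^13.0201 ≈ 451394 ha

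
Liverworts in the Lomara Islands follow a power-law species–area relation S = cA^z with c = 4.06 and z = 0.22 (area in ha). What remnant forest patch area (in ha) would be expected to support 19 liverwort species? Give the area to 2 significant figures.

1100 ha

19 = 4.06 × A^0.22  ⇒  A^0.22 = 19/4.06 = 4.68
ln A = ln(4.68) / 0.22 = 1.5433 / 0.22 = 7.0148
A = e^7.0148 ≈ 1113 ha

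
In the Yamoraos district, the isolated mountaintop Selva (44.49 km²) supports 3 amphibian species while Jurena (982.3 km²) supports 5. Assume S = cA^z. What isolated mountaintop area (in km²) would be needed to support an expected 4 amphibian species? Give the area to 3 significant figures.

254 km²

z = ln(5/3) / ln(982.3/44.49) = 0.5108 / 3.0946 = 0.1651
c = 3 / 44.49^0.1651 = 3 / 1.871 = 1.603
A = (4/1.603)^(1/0.1651) ⇒ ln A = ln(2.495)/0.1651 = 5.5381
A = e^5.5381 ≈ 254.2 km²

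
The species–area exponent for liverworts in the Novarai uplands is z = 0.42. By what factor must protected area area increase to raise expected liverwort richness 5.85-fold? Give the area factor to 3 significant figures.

67.1

(A₂/A₁)^0.42 = 5.85, so A₂/A₁ = 5.85^(1/0.42) = 5.85^2.381
ln(A₂/A₁) = ln 5.85 / 0.42 = 1.7664 / 0.42 = 4.2058
A₂/A₁ = e^4.2058 ≈ 67.08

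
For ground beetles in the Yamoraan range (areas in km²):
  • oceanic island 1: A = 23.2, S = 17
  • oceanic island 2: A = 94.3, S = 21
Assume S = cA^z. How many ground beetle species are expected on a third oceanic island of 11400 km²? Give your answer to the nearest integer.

43

z = ln(21/17) / ln(94.3/23.2) = 0.2113 / 1.4023 = 0.1507
c = 17 / 23.2^0.1507 = 17 / 1.606 = 10.59
S₃ = 10.59 × 11400^0.1507 = 10.59 × 4.086 ≈ 43.25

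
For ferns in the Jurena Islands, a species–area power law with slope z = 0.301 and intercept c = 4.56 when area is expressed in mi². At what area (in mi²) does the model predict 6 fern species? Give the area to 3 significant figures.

2.49 mi²

6 = 4.56 × A^0.301  ⇒  A^0.301 = 6/4.56 = 1.316
ln A = ln(1.316) / 0.301 = 0.2744 / 0.301 = 0.9118
A = e^0.9118 ≈ 2.489 mi²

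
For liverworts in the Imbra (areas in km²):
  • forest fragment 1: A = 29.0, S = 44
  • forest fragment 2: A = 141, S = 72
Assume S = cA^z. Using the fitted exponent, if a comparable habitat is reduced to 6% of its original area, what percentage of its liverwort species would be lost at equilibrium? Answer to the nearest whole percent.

z = ln(72/44) / ln(141/29) = 0.4925 / 1.5815 = 0.3114
S_new/S_old = (A_new/A_old)^z = 0.06^0.3114 = exp(0.3114 × -2.8134) = 0.4164
Fraction lost = 1 − 0.4164 = 0.5836

58%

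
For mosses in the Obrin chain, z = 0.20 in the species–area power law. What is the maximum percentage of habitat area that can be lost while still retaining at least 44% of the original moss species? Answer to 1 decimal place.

98.4%

Need (A_new/A_old)^0.2 = 0.44, so A_new/A_old = 0.44^(1/0.2) = 0.44^5
ln(A_new/A_old) = ln 0.44 / 0.2 = -0.8210 / 0.2 = -4.1049
A_new/A_old = e^-4.1049 ≈ 0.01649
Fraction that can be lost = 1 − 0.01649 = 0.9835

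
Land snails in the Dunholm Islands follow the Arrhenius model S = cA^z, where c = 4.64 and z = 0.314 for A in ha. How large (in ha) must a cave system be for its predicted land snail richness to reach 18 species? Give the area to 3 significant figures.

75.0 ha

18 = 4.64 × A^0.314  ⇒  A^0.314 = 18/4.64 = 3.879
ln A = ln(3.879) / 0.314 = 1.3557 / 0.314 = 4.3174
A = e^4.3174 ≈ 74.99 ha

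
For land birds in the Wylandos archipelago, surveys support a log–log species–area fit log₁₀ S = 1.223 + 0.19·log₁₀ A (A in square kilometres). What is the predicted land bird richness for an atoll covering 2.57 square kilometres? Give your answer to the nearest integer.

20 species

S = 16.71 × 2.57^0.19 = 16.71 × 1.196 ≈ 19.99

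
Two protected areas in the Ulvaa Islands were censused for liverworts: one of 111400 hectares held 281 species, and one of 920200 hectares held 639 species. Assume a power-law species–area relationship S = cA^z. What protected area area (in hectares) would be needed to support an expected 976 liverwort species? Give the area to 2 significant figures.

z = ln(639/281) / ln(920200/111400) = 0.8215 / 2.1115 = 0.3891
c = 281 / 111400^0.3891 = 281 / 91.98 = 3.055
A = (976/3.055)^(1/0.3891) ⇒ ln A = ln(319.5)/0.3891 = 14.8209
A = e^14.8209 ≈ 2733060 hectares

2700000 hectares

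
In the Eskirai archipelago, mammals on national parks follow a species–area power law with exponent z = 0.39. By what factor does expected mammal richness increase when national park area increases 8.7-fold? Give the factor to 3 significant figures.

S₂/S₁ = (A₂/A₁)^z = 8.7^0.39
ln(S₂/S₁) = 0.39 × ln 8.7 = 0.39 × 2.1633 = 0.8437
S₂/S₁ = e^0.8437 ≈ 2.325

2.32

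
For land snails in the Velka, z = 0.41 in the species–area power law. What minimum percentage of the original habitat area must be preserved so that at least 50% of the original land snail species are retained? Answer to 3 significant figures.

18.4%

Need (A_new/A_old)^0.41 = 0.5, so A_new/A_old = 0.5^(1/0.41) = 0.5^2.439
ln(A_new/A_old) = ln 0.5 / 0.41 = -0.6931 / 0.41 = -1.6906
A_new/A_old = e^-1.6906 ≈ 0.1844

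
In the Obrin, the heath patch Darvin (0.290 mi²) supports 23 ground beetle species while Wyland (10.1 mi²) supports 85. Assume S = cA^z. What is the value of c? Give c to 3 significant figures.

z = ln(S₂/S₁) / ln(A₂/A₁) = ln(85/23) / ln(10.1/0.29) = 1.3072 / 3.5504 = 0.3682
c = S₁ / A₁^z = 23 / 0.29^0.3682 = 23 / 0.634 = 36.28

36.3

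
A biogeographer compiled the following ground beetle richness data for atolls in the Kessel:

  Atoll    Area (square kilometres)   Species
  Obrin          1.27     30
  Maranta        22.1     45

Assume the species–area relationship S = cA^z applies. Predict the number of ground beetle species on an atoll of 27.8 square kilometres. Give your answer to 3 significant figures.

46.5

z = ln(45/30) / ln(22.1/1.27) = 0.4055 / 2.8566 = 0.1419
c = 30 / 1.27^0.1419 = 30 / 1.035 = 29
S₃ = 29 × 27.8^0.1419 = 29 × 1.603 ≈ 46.49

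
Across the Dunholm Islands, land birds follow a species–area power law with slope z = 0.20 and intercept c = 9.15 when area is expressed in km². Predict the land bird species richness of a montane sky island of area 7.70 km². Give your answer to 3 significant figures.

13.8

S = 9.15 × 7.7^0.2
ln S = ln 9.15 + 0.2 × ln 7.7 = 2.2138 + 0.2 × 2.0412 = 2.6220
S = e^2.6220 ≈ 13.76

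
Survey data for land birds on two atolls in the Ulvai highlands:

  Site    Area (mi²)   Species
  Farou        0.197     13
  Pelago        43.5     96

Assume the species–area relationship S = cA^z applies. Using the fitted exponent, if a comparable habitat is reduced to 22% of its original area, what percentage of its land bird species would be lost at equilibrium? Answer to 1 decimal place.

z = ln(96/13) / ln(43.5/0.197) = 1.9994 / 5.3973 = 0.3704
S_new/S_old = (A_new/A_old)^z = 0.22^0.3704 = exp(0.3704 × -1.5141) = 0.5707
Fraction lost = 1 − 0.5707 = 0.4293

42.9%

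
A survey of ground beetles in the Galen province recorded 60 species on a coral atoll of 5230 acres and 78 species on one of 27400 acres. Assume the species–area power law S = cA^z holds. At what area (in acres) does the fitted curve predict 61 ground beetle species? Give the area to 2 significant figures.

z = ln(78/60) / ln(27400/5230) = 0.2624 / 1.6561 = 0.1584
c = 60 / 5230^0.1584 = 60 / 3.882 = 15.45
A = (61/15.45)^(1/0.1584) ⇒ ln A = ln(3.947)/0.1584 = 8.6665
A = e^8.6665 ≈ 5805 acres

5800 acres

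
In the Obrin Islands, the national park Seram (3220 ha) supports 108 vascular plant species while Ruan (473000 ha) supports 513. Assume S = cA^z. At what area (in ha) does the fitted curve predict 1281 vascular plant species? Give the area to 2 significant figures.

z = ln(513/108) / ln(473000/3220) = 1.5581 / 4.9897 = 0.3123
c = 108 / 3220^0.3123 = 108 / 12.46 = 8.67
A = (1281/8.67)^(1/0.3123) ⇒ ln A = ln(147.8)/0.3123 = 15.9974
A = e^15.9974 ≈ 8862864 ha

8900000 ha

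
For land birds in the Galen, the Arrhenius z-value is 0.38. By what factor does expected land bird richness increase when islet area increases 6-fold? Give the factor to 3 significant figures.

S₂/S₁ = (A₂/A₁)^z = 6^0.38
ln(S₂/S₁) = 0.38 × ln 6 = 0.38 × 1.7918 = 0.6809
S₂/S₁ = e^0.6809 ≈ 1.976

1.98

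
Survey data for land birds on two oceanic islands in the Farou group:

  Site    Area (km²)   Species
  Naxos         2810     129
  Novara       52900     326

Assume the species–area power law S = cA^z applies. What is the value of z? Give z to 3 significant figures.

Taking logs: ln S = ln c + z ln A, so z = (ln S₂ − ln S₁)/(ln A₂ − ln A₁).
z = ln(326/129) / ln(52900/2810) = ln(2.527) / ln(18.83) = 0.9271 / 2.9352 = 0.3158

0.316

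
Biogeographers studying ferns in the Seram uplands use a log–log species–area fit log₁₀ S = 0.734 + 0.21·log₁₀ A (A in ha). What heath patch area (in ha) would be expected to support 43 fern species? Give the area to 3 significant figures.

43 = 5.42 × A^0.21  ⇒  A^0.21 = 43/5.42 = 7.934
ln A = ln(7.934) / 0.21 = 2.0711 / 0.21 = 9.8624
A = e^9.8624 ≈ 19195 ha

19200 ha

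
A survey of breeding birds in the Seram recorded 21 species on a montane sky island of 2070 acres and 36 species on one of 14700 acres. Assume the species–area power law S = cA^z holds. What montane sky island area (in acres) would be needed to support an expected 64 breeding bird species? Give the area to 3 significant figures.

z = ln(36/21) / ln(14700/2070) = 0.5390 / 1.9603 = 0.2750
c = 21 / 2070^0.2750 = 21 / 8.161 = 2.573
A = (64/2.573)^(1/0.2750) ⇒ ln A = ln(24.87)/0.2750 = 11.6882
A = e^11.6882 ≈ 119154 acres

119000 acres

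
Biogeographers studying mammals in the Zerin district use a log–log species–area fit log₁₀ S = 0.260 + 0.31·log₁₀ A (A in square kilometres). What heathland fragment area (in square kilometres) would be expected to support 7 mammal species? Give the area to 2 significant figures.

77 square kilometres

7 = 1.82 × A^0.31  ⇒  A^0.31 = 7/1.82 = 3.847
ln A = ln(3.847) / 0.31 = 1.3472 / 0.31 = 4.3459
A = e^4.3459 ≈ 77.16 square kilometres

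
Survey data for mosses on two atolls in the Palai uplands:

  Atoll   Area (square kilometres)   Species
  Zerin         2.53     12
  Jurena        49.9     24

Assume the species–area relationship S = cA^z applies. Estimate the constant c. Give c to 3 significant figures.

z = ln(S₂/S₁) / ln(A₂/A₁) = ln(24/12) / ln(49.9/2.53) = 0.6931 / 2.9818 = 0.2325
c = S₁ / A₁^z = 12 / 2.53^0.2325 = 12 / 1.241 = 9.671

9.67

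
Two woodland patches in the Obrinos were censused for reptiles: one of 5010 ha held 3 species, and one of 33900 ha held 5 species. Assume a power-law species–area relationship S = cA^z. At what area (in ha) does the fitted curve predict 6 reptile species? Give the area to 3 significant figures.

67100 ha

z = ln(5/3) / ln(33900/5010) = 0.5108 / 1.9120 = 0.2672
c = 3 / 5010^0.2672 = 3 / 9.738 = 0.3081
A = (6/0.3081)^(1/0.2672) ⇒ ln A = ln(19.48)/0.2672 = 11.1136
A = e^11.1136 ≈ 67076 ha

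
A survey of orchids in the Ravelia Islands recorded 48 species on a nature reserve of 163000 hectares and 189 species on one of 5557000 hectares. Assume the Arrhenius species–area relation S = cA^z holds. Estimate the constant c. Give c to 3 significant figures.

z = ln(S₂/S₁) / ln(A₂/A₁) = ln(189/48) / ln(5557000/163000) = 1.3705 / 3.5291 = 0.3884
c = S₁ / A₁^z = 48 / 163000^0.3884 = 48 / 105.7 = 0.454

0.454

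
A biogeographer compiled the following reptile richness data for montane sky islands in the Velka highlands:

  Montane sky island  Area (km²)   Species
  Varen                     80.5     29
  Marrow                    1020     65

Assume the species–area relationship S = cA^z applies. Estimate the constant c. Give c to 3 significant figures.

z = ln(S₂/S₁) / ln(A₂/A₁) = ln(65/29) / ln(1020/80.5) = 0.8071 / 2.5393 = 0.3178
c = S₁ / A₁^z = 29 / 80.5^0.3178 = 29 / 4.034 = 7.189

7.19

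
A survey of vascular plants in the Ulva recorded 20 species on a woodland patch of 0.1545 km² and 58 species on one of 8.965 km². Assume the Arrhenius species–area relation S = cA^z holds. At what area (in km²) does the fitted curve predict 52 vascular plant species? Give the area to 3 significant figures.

5.91 km²

z = ln(58/20) / ln(8.965/0.1545) = 1.0647 / 4.0609 = 0.2622
c = 20 / 0.1545^0.2622 = 20 / 0.6128 = 32.63
A = (52/32.63)^(1/0.2622) ⇒ ln A = ln(1.593)/0.2622 = 1.7768
A = e^1.7768 ≈ 5.911 km²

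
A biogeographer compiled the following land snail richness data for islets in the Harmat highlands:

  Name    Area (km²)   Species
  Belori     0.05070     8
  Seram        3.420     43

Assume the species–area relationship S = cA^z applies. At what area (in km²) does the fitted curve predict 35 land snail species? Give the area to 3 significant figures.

2.04 km²

z = ln(43/8) / ln(3.42/0.0507) = 1.6818 / 4.2115 = 0.3993
c = 8 / 0.0507^0.3993 = 8 / 0.304 = 26.32
A = (35/26.32)^(1/0.3993) ⇒ ln A = ln(1.33)/0.3993 = 0.7141
A = e^0.7141 ≈ 2.042 km²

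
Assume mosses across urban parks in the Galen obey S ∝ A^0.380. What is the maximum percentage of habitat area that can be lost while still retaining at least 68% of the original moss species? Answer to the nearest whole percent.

64%

Need (A_new/A_old)^0.38 = 0.68, so A_new/A_old = 0.68^(1/0.38) = 0.68^2.632
ln(A_new/A_old) = ln 0.68 / 0.38 = -0.3857 / 0.38 = -1.0149
A_new/A_old = e^-1.0149 ≈ 0.3624
Fraction that can be lost = 1 − 0.3624 = 0.6376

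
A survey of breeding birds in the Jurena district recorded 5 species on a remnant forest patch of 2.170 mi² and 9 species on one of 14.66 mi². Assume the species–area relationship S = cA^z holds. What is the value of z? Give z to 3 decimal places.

Taking logs: ln S = ln c + z ln A, so z = (ln S₂ − ln S₁)/(ln A₂ − ln A₁).
z = ln(9/5) / ln(14.66/2.17) = ln(1.8) / ln(6.756) = 0.5878 / 1.9104 = 0.3077

0.308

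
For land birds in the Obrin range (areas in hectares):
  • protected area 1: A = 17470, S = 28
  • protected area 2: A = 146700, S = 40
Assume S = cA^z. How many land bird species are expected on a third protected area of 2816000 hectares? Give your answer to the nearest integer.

66

z = ln(40/28) / ln(146700/17470) = 0.3567 / 2.1279 = 0.1676
c = 28 / 17470^0.1676 = 28 / 5.141 = 5.446
S₃ = 5.446 × 2816000^0.1676 = 5.446 × 12.05 ≈ 65.64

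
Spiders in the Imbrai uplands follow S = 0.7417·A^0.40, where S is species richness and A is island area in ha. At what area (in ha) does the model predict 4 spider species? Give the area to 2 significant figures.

4 = 0.7417 × A^0.4  ⇒  A^0.4 = 4/0.7417 = 5.393
ln A = ln(5.393) / 0.4 = 1.6851 / 0.4 = 4.2128
A = e^4.2128 ≈ 67.54 ha

68 ha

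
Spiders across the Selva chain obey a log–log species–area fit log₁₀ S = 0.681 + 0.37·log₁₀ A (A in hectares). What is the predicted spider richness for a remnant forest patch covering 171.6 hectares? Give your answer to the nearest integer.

S = 4.797 × 171.6^0.37
ln S = ln 4.797 + 0.37 × ln 171.6 = 1.5681 + 0.37 × 5.1452 = 3.4718
S = e^3.4718 ≈ 32.19

32 species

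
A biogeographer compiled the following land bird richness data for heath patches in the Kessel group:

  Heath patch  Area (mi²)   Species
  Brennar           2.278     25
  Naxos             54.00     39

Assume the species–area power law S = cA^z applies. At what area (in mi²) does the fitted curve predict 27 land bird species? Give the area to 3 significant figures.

3.94 mi²

z = ln(39/25) / ln(54/2.278) = 0.4447 / 3.1657 = 0.1405
c = 25 / 2.278^0.1405 = 25 / 1.123 = 22.27
A = (27/22.27)^(1/0.1405) ⇒ ln A = ln(1.212)/0.1405 = 1.3712
A = e^1.3712 ≈ 3.94 mi²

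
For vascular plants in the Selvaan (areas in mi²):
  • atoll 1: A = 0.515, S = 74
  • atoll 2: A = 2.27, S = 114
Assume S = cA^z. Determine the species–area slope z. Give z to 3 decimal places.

0.291

Taking logs: ln S = ln c + z ln A, so z = (ln S₂ − ln S₁)/(ln A₂ − ln A₁).
z = ln(114/74) / ln(2.27/0.515) = ln(1.541) / ln(4.408) = 0.4321 / 1.4834 = 0.2913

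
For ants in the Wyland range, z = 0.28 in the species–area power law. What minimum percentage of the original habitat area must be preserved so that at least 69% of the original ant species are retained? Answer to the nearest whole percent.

27%

Need (A_new/A_old)^0.28 = 0.69, so A_new/A_old = 0.69^(1/0.28) = 0.69^3.571
ln(A_new/A_old) = ln 0.69 / 0.28 = -0.3711 / 0.28 = -1.3252
A_new/A_old = e^-1.3252 ≈ 0.2657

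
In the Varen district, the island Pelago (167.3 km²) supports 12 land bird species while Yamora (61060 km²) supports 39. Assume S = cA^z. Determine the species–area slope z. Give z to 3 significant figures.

0.200

Taking logs: ln S = ln c + z ln A, so z = (ln S₂ − ln S₁)/(ln A₂ − ln A₁).
z = ln(39/12) / ln(61060/167.3) = ln(3.25) / ln(365) = 1.1787 / 5.8998 = 0.1998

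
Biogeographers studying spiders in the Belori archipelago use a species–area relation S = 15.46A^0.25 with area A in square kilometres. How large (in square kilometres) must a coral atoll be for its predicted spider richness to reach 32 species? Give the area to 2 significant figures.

18 square kilometres

32 = 15.46 × A^0.25  ⇒  A^0.25 = 32/15.46 = 2.07
ln A = ln(2.07) / 0.25 = 0.7275 / 0.25 = 2.9099
A = e^2.9099 ≈ 18.36 square kilometres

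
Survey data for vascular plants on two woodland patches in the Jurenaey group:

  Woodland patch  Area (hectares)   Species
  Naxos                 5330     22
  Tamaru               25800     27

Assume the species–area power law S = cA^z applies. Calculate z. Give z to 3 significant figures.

Taking logs: ln S = ln c + z ln A, so z = (ln S₂ − ln S₁)/(ln A₂ − ln A₁).
z = ln(27/22) / ln(25800/5330) = ln(1.227) / ln(4.841) = 0.2048 / 1.5770 = 0.1299

0.130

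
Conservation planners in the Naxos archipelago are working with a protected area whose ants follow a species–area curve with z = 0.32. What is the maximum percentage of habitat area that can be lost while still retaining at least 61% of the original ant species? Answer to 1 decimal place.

Need (A_new/A_old)^0.32 = 0.61, so A_new/A_old = 0.61^(1/0.32) = 0.61^3.125
ln(A_new/A_old) = ln 0.61 / 0.32 = -0.4943 / 0.32 = -1.5447
A_new/A_old = e^-1.5447 ≈ 0.2134
Fraction that can be lost = 1 − 0.2134 = 0.7866

78.7%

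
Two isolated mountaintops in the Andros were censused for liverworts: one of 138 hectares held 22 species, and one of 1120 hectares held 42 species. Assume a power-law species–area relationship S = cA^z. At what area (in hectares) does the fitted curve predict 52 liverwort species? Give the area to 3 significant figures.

2240 hectares

z = ln(42/22) / ln(1120/138) = 0.6466 / 2.0938 = 0.3088
c = 22 / 138^0.3088 = 22 / 4.58 = 4.804
A = (52/4.804)^(1/0.3088) ⇒ ln A = ln(10.83)/0.3088 = 7.7127
A = e^7.7127 ≈ 2236 hectares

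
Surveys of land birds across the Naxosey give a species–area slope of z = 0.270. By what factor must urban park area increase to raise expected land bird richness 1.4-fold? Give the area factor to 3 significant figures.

3.48

(A₂/A₁)^0.27 = 1.4, so A₂/A₁ = 1.4^(1/0.27) = 1.4^3.704
ln(A₂/A₁) = ln 1.4 / 0.27 = 0.3365 / 0.27 = 1.2462
A₂/A₁ = e^1.2462 ≈ 3.477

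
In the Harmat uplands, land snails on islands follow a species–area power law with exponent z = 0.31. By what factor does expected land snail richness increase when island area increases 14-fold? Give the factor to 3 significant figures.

2.27

S₂/S₁ = (A₂/A₁)^z = 14^0.31
ln(S₂/S₁) = 0.31 × ln 14 = 0.31 × 2.6391 = 0.8181
S₂/S₁ = e^0.8181 ≈ 2.266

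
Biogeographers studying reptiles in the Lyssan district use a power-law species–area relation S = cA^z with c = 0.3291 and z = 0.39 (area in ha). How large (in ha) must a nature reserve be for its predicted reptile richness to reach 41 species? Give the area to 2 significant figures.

240000 ha

41 = 0.3291 × A^0.39  ⇒  A^0.39 = 41/0.3291 = 124.6
ln A = ln(124.6) / 0.39 = 4.8250 / 0.39 = 12.3717
A = e^12.3717 ≈ 236028 ha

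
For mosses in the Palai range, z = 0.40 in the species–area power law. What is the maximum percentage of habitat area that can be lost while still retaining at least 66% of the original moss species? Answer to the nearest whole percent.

Need (A_new/A_old)^0.4 = 0.66, so A_new/A_old = 0.66^(1/0.4) = 0.66^2.5
ln(A_new/A_old) = ln 0.66 / 0.4 = -0.4155 / 0.4 = -1.0388
A_new/A_old = e^-1.0388 ≈ 0.3539
Fraction that can be lost = 1 − 0.3539 = 0.6461

65%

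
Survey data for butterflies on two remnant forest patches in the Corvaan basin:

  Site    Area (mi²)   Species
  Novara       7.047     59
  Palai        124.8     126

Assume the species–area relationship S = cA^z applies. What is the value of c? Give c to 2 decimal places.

35.24

z = ln(S₂/S₁) / ln(A₂/A₁) = ln(126/59) / ln(124.8/7.047) = 0.7587 / 2.8741 = 0.2640
c = S₁ / A₁^z = 59 / 7.047^0.2640 = 59 / 1.674 = 35.24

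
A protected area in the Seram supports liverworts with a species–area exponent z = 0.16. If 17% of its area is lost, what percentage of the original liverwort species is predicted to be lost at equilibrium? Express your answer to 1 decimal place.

2.9%

S_new/S_old = (A_new/A_old)^z = 0.83^0.16
= exp(0.16 × ln 0.83) = exp(0.16 × -0.1863) = exp(-0.0298) ≈ 0.9706
Fraction lost = 1 − 0.9706 = 0.02937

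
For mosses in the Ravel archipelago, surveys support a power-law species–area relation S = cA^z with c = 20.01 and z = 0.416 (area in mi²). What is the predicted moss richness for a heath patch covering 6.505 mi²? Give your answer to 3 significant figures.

43.6

S = 20.01 × 6.505^0.416 = 20.01 × 2.179 ≈ 43.61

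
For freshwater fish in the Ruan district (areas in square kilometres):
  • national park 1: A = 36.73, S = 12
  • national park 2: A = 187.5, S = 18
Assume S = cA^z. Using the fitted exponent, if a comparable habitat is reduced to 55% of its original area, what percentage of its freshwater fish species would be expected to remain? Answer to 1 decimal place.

86.2%

z = ln(18/12) / ln(187.5/36.73) = 0.4055 / 1.6302 = 0.2487
S_new/S_old = (A_new/A_old)^z = 0.55^0.2487 = exp(0.2487 × -0.5978) = 0.8618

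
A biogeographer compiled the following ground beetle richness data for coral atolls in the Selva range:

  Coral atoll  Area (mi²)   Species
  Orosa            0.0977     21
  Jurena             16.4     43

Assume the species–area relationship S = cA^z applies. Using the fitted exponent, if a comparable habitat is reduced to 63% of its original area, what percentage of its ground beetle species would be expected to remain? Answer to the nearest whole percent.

z = ln(43/21) / ln(16.4/0.0977) = 0.7167 / 5.1231 = 0.1399
S_new/S_old = (A_new/A_old)^z = 0.63^0.1399 = exp(0.1399 × -0.4620) = 0.9374

94%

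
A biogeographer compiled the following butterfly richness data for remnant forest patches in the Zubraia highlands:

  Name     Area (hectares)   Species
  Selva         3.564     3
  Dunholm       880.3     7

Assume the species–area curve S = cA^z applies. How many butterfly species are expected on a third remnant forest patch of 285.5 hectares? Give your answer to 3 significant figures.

5.89

z = ln(7/3) / ln(880.3/3.564) = 0.8473 / 5.5094 = 0.1538
c = 3 / 3.564^0.1538 = 3 / 1.216 = 2.467
S₃ = 2.467 × 285.5^0.1538 = 2.467 × 2.386 ≈ 5.887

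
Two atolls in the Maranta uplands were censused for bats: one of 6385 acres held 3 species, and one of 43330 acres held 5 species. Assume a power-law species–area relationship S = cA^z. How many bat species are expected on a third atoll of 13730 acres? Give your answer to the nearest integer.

z = ln(5/3) / ln(43330/6385) = 0.5108 / 1.9149 = 0.2668
c = 3 / 6385^0.2668 = 3 / 10.35 = 0.2898
S₃ = 0.2898 × 13730^0.2668 = 0.2898 × 12.7 ≈ 3.68

4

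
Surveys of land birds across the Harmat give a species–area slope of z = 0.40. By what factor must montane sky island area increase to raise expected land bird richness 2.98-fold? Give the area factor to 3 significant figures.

(A₂/A₁)^0.4 = 2.98, so A₂/A₁ = 2.98^(1/0.4) = 2.98^2.5
ln(A₂/A₁) = ln 2.98 / 0.4 = 1.0919 / 0.4 = 2.7298
A₂/A₁ = e^2.7298 ≈ 15.33

15.3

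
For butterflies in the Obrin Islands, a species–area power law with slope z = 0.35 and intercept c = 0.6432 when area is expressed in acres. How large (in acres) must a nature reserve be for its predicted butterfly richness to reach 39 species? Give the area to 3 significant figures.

124000 acres

39 = 0.6432 × A^0.35  ⇒  A^0.35 = 39/0.6432 = 60.63
ln A = ln(60.63) / 0.35 = 4.1049 / 0.35 = 11.7282
A = e^11.7282 ≈ 124017 acres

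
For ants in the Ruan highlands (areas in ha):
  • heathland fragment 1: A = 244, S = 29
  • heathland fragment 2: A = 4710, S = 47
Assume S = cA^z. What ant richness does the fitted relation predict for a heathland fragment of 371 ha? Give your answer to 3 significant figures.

31.1

z = ln(47/29) / ln(4710/244) = 0.4829 / 2.9603 = 0.1631
c = 29 / 244^0.1631 = 29 / 2.451 = 11.83
S₃ = 11.83 × 371^0.1631 = 11.83 × 2.625 ≈ 31.05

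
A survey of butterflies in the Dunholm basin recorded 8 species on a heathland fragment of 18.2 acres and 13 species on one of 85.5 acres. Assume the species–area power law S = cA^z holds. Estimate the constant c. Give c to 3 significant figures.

3.22

z = ln(S₂/S₁) / ln(A₂/A₁) = ln(13/8) / ln(85.5/18.2) = 0.4855 / 1.5471 = 0.3138
c = S₁ / A₁^z = 8 / 18.2^0.3138 = 8 / 2.486 = 3.219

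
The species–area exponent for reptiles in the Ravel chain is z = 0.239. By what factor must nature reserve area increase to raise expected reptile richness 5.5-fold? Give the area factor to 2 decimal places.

(A₂/A₁)^0.239 = 5.5, so A₂/A₁ = 5.5^(1/0.239) = 5.5^4.184
ln(A₂/A₁) = ln 5.5 / 0.239 = 1.7047 / 0.239 = 7.1328
A₂/A₁ = e^7.1328 ≈ 1252

1252.43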